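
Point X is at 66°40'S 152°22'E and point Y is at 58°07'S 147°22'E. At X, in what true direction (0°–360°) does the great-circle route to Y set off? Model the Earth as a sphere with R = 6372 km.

342.6°

N = sin Δλ·cos φ₂ = -0.0460;  D = cos φ₁ sin φ₂ − sin φ₁ cos φ₂ cos Δλ = +0.1468
initial course = atan2(N, D) = 342.59°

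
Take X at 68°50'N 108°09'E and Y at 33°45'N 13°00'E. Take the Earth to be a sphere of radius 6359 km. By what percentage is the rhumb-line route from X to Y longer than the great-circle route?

Great circle: σ = 1.0574 rad → d_gc = Rσ = 6724.0 km
Rhumb: Δφ = -0.6123, Δλ = -1.6607, Δψ = -1.0511, q = Δφ/Δψ = 0.5826 → d_rh = R√(Δφ²+q²Δλ²) = 7280.7 km
Excess = (7280.7 − 6724.0) / 6724.0 = 556.7 / 6724.0 = 8.28% ≈ 8.3%

8.3%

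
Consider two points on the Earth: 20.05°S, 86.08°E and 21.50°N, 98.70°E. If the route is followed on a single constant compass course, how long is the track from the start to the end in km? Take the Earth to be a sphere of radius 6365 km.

4815 km

Δψ = ln[tan(π/4+φ₂/2)/tan(π/4+φ₁/2)] = +0.7417;  Δφ = +0.7252 rad,  Δλ = +0.2203 rad
q = Δφ/Δψ = 0.9778
d = R·√(Δφ² + q²Δλ²) = 6365·0.75649 = 4815 km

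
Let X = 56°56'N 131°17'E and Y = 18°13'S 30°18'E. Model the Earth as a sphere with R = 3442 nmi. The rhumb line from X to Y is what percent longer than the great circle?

2.8%

Great circle: σ = 1.9398 rad → d_gc = Rσ = 6676.9 nmi
Rhumb: Δφ = -1.3116, Δλ = -1.7625, Δψ = -1.5380, q = Δφ/Δψ = 0.8528 → d_rh = R√(Δφ²+q²Δλ²) = 6866.4 nmi
Excess = (6866.4 − 6676.9) / 6676.9 = 189.5 / 6676.9 = 2.84% ≈ 2.8%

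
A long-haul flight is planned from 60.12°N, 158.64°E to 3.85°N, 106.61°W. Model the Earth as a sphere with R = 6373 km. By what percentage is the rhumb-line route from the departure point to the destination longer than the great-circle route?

4.6%

Great circle: σ = 1.5537 rad → d_gc = Rσ = 9902.0 km
Rhumb: Δφ = -0.9821, Δλ = +1.6537, Δψ = -1.2539, q = Δφ/Δψ = 0.7832 → d_rh = R√(Δφ²+q²Δλ²) = 10359.1 km
Excess = (10359.1 − 9902.0) / 9902.0 = 457.1 / 9902.0 = 4.62% ≈ 4.6%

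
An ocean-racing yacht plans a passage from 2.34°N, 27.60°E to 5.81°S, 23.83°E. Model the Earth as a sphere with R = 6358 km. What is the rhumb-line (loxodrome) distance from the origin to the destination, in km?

Δψ = ln[tan(π/4+φ₂/2)/tan(π/4+φ₁/2)] = -0.1424;  Δφ = -0.1422 rad,  Δλ = -0.0658 rad
q = Δφ/Δψ = 0.9987
d = R·√(Δφ² + q²Δλ²) = 6358·0.15669 = 996 km

996 km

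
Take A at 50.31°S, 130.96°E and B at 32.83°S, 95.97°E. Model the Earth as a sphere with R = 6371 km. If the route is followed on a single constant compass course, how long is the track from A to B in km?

Δψ = ln[tan(π/4+φ₂/2)/tan(π/4+φ₁/2)] = +0.4119;  Δφ = +0.3051 rad,  Δλ = -0.6107 rad
q = Δφ/Δψ = 0.7406
d = R·√(Δφ² + q²Δλ²) = 6371·0.54556 = 3476 km

3476 km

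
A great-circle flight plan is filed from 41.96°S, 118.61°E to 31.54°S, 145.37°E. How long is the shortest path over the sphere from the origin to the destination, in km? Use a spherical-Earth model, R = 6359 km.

2631 km

Haversine: a = sin²(Δφ/2)+cos φ₁ cos φ₂ sin²(Δλ/2) = 0.04218;  σ = 2·atan2(√a,√(1−a))
σ = 23.704° → d = Rσ = 6359·0.41372 = 2631 km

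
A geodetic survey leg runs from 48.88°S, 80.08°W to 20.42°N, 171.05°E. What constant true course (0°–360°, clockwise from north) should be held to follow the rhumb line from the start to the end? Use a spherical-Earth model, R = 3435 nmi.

305.3°

Δψ = ln[tan(π/4+φ₂/2)/tan(π/4+φ₁/2)] = +1.3448
Δλ = -1.9001 rad (taken the short way round)
course = atan2(Δλ, Δψ) = 305.29°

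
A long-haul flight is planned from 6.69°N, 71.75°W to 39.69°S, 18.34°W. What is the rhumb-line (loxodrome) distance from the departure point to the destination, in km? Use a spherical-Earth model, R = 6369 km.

7543 km

Δψ = ln[tan(π/4+φ₂/2)/tan(π/4+φ₁/2)] = -0.8729;  Δφ = -0.8095 rad,  Δλ = +0.9322 rad
q = Δφ/Δψ = 0.9274
d = R·√(Δφ² + q²Δλ²) = 6369·1.18430 = 7543 km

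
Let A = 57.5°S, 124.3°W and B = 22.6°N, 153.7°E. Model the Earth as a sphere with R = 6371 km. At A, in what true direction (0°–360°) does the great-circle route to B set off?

289.0°

θ = atan2( sin Δλ·cos φ₂ ,  cos φ₁ sin φ₂ − sin φ₁ cos φ₂ cos Δλ )
  = atan2(-0.9142, +0.3148) = 289.00°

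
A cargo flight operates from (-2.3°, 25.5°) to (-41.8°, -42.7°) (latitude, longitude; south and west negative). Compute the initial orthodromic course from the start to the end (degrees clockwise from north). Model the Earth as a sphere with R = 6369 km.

θ = atan2( sin Δλ·cos φ₂ ,  cos φ₁ sin φ₂ − sin φ₁ cos φ₂ cos Δλ )
  = atan2(-0.6922, -0.6549) = 226.59°

226.6°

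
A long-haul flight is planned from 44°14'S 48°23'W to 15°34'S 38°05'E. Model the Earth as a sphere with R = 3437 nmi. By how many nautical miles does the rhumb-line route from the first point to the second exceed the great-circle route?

Great circle: cos σ = sin φ₁ sin φ₂ + cos φ₁ cos φ₂ cos Δλ,  σ = 1.3390 rad → d_gc = 4602.1 nmi
Rhumb line: Δψ = +0.5875, q = Δφ/Δψ = 0.8517, d_rh = R√(Δφ²+q²Δλ²) = 4740.3 nmi
Excess = 4740.3 − 4602.1 = 138.2 ≈ 138 nmi

138 nmi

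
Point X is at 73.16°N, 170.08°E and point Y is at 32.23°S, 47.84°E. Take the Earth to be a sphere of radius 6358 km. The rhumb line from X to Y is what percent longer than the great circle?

Great circle: σ = 2.2668 rad → d_gc = Rσ = 14412.5 km
Rhumb: Δφ = -1.8394, Δλ = -2.1335, Δψ = -2.5052, q = Δφ/Δψ = 0.7342 → d_rh = R√(Δφ²+q²Δλ²) = 15361.3 km
Excess = (15361.3 − 14412.5) / 14412.5 = 948.8 / 14412.5 = 6.58% ≈ 6.6%

6.6%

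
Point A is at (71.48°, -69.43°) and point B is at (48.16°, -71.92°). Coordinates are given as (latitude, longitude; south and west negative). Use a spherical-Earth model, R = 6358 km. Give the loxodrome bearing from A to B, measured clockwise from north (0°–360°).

Meridional parts: M(φ₁)=+1.8138, M(φ₂)=+0.9616 → ΔM = -0.8521;  Δλ = -0.0435 rad
tan C = Δλ / ΔM = +0.0510 → C = 182.92°

182.9°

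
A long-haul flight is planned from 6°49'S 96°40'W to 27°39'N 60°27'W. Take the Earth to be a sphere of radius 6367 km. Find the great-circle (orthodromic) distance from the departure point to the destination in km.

5458 km

cos σ = sin φ₁ sin φ₂ + cos φ₁ cos φ₂ cos Δλ
      = sin(-6.82°)sin(27.65°) + cos(-6.82°)cos(27.65°)cos(36.22°) = 0.6545
σ = 49.117° → d = Rσ = 6367·0.85725 = 5458 km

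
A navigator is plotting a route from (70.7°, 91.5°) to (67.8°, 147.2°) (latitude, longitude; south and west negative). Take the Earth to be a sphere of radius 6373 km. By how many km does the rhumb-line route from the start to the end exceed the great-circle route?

Great circle: cos σ = sin φ₁ sin φ₂ + cos φ₁ cos φ₂ cos Δλ,  σ = 0.3356 rad → d_gc = 2138.8 km
Rhumb line: Δψ = -0.1431, q = Δφ/Δψ = 0.3537, d_rh = R√(Δφ²+q²Δλ²) = 2215.1 km
Excess = 2215.1 − 2138.8 = 76.3 ≈ 76 km

76 km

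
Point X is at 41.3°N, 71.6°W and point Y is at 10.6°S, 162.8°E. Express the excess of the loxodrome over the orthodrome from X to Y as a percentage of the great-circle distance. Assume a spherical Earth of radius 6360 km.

Great circle: σ = 2.1547 rad → d_gc = Rσ = 13703.8 km
Rhumb: Δφ = -0.9058, Δλ = -2.1921, Δψ = -0.9789, q = Δφ/Δψ = 0.9254 → d_rh = R√(Δφ²+q²Δλ²) = 14129.3 km
Excess = (14129.3 − 13703.8) / 13703.8 = 425.5 / 13703.8 = 3.10% ≈ 3.1%

3.1%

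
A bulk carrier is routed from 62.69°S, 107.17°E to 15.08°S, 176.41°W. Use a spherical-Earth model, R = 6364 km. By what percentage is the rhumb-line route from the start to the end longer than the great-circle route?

3.6%

Great circle: σ = 1.2290 rad → d_gc = Rσ = 7821.3 km
Rhumb: Δφ = +0.8310, Δλ = +1.3338, Δψ = +1.1486, q = Δφ/Δψ = 0.7234 → d_rh = R√(Δφ²+q²Δλ²) = 8103.7 km
Excess = (8103.7 − 7821.3) / 7821.3 = 282.4 / 7821.3 = 3.61% ≈ 3.6%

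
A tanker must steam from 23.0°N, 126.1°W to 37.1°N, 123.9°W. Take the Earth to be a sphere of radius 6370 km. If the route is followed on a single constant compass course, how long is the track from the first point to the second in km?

1582 km

Δψ = ln[tan(π/4+φ₂/2)/tan(π/4+φ₁/2)] = +0.2855;  Δφ = +0.2461 rad,  Δλ = +0.0384 rad
q = Δφ/Δψ = 0.8619
d = R·√(Δφ² + q²Δλ²) = 6370·0.24831 = 1582 km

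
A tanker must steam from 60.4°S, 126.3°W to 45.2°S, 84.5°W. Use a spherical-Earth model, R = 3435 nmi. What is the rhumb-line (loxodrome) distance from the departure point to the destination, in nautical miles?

1751 nmi

Rhumb course C = atan2(Δλ, Δψ) with Δψ = ln[tan(π/4+φ₂/2)/tan(π/4+φ₁/2)] = +0.4447, Δλ = +0.7295 → C = 58.64°
d = R·|Δφ| / |cos C| = 3435·0.26529 / 0.52047 = 1751 nmi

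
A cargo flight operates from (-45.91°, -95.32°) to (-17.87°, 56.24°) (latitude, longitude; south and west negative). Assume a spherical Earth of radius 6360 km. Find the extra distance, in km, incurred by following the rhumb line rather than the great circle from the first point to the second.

2023 km

Great circle: cos σ = sin φ₁ sin φ₂ + cos φ₁ cos φ₂ cos Δλ,  σ = 1.9411 rad → d_gc = 12345.4 km
Rhumb line: Δψ = +0.5869, q = Δφ/Δψ = 0.8338, d_rh = R√(Δφ²+q²Δλ²) = 14368.6 km
Excess = 14368.6 − 12345.4 = 2023.2 ≈ 2023 km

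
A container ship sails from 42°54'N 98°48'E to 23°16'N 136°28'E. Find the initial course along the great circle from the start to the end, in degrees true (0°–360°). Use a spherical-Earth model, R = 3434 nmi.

N = sin Δλ·cos φ₂ = +0.5614;  D = cos φ₁ sin φ₂ − sin φ₁ cos φ₂ cos Δλ = -0.2057
initial course = atan2(N, D) = 110.12°

110.1°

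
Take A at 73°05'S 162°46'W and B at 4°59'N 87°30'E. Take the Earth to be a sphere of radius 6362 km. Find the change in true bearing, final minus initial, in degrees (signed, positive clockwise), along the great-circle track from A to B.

At departure: θ₁ = atan2(sin Δλ cos φ₂, cos φ₁ sin φ₂ − sin φ₁ cos φ₂ cos Δλ) = 252.45°
At arrival: θ₂ = atan2(sin Δλ cos φ₁, −cos φ₂ sin φ₁ + sin φ₂ cos φ₁ cos Δλ) = 343.83°
Δθ = θ₂ − θ₁ = +91.4°

+91.4°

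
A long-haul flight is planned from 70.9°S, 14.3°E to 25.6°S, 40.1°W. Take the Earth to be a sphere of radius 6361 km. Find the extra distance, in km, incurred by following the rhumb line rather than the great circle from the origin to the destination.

Great circle: cos σ = sin φ₁ sin φ₂ + cos φ₁ cos φ₂ cos Δλ,  σ = 0.9520 rad → d_gc = 6055.5 km
Rhumb line: Δψ = +1.3199, q = Δφ/Δψ = 0.5990, d_rh = R√(Δφ²+q²Δλ²) = 6195.2 km
Excess = 6195.2 − 6055.5 = 139.7 ≈ 140 km

140 km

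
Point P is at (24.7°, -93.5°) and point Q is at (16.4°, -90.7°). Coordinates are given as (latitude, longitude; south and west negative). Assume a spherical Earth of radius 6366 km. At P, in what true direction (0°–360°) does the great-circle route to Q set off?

N = sin Δλ·cos φ₂ = +0.0469;  D = cos φ₁ sin φ₂ − sin φ₁ cos φ₂ cos Δλ = -0.1439
initial course = atan2(N, D) = 161.96°

162.0°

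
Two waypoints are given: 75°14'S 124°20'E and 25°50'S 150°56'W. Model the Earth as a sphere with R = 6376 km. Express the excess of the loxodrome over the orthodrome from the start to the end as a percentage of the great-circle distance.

6.3%

Great circle: σ = 1.1125 rad → d_gc = Rσ = 7093.3 km
Rhumb: Δφ = +0.8622, Δλ = +1.4789, Δψ = +1.5765, q = Δφ/Δψ = 0.5469 → d_rh = R√(Δφ²+q²Δλ²) = 7537.6 km
Excess = (7537.6 − 7093.3) / 7093.3 = 444.3 / 7093.3 = 6.26% ≈ 6.3%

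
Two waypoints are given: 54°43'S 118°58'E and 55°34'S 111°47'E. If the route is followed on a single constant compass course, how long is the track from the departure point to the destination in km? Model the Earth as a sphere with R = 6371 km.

466 km

Δψ = ln[tan(π/4+φ₂/2)/tan(π/4+φ₁/2)] = -0.0260;  Δφ = -0.0148 rad,  Δλ = -0.1254 rad
q = Δφ/Δψ = 0.5715
d = R·√(Δφ² + q²Δλ²) = 6371·0.07317 = 466 km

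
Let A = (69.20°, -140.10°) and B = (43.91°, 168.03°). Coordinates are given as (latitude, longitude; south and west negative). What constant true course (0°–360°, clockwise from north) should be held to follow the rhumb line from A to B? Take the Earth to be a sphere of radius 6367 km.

227.1°

Meridional parts: M(φ₁)=+1.6954, M(φ₂)=+0.8547 → ΔM = -0.8406;  Δλ = -0.9053 rad
tan C = Δλ / ΔM = +1.0769 → C = 227.12°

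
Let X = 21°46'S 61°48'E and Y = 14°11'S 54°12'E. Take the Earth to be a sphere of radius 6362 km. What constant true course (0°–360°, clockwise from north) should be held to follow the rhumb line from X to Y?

316.4°

Meridional parts: M(φ₁)=-0.3894, M(φ₂)=-0.2501 → ΔM = +0.1393;  Δλ = -0.1326 rad
tan C = Δλ / ΔM = -0.9524 → C = 316.40°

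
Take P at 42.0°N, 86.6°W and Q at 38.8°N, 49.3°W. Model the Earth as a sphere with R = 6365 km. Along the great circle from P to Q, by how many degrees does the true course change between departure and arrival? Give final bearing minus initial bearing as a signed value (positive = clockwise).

At departure: θ₁ = atan2(sin Δλ cos φ₂, cos φ₁ sin φ₂ − sin φ₁ cos φ₂ cos Δλ) = 83.86°
At arrival: θ₂ = atan2(sin Δλ cos φ₁, −cos φ₂ sin φ₁ + sin φ₂ cos φ₁ cos Δλ) = 108.54°
Δθ = θ₂ − θ₁ = +24.7°

+24.7°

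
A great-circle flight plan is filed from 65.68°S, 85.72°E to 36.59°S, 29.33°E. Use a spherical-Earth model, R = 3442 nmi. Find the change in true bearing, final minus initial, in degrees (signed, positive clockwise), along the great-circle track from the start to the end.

+46.7°

Initial bearing θ₁ = atan2(sin Δλ cos φ₂, cos φ₁ sin φ₂ − sin φ₁ cos φ₂ cos Δλ) = 283.42°
Final bearing θ₂ = (initial bearing from the destination back to the start) + 180° = 330.07°
Δθ = θ₂ − θ₁ = +46.7°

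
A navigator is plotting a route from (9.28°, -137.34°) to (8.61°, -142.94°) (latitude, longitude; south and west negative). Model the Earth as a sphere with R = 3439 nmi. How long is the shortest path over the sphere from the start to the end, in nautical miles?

cos σ = sin φ₁ sin φ₂ + cos φ₁ cos φ₂ cos Δλ
      = sin(9.28°)sin(8.61°) + cos(9.28°)cos(8.61°)cos(-5.60°) = 0.9953
σ = 5.572° → d = Rσ = 3439·0.09725 = 334 nmi

334 nmi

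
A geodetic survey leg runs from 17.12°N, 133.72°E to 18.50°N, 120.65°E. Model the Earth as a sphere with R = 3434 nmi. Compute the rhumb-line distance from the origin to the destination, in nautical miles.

750 nmi

Δψ = ln[tan(π/4+φ₂/2)/tan(π/4+φ₁/2)] = +0.0253;  Δφ = +0.0241 rad,  Δλ = -0.2281 rad
q = Δφ/Δψ = 0.9520
d = R·√(Δφ² + q²Δλ²) = 3434·0.21851 = 750 nmi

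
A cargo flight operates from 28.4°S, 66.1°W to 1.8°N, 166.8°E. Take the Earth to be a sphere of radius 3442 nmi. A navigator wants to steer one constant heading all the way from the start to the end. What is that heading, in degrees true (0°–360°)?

283.9°

Δψ = ln[tan(π/4+φ₂/2)/tan(π/4+φ₁/2)] = +0.5487
Δλ = -2.2183 rad (taken the short way round)
course = atan2(Δλ, Δψ) = 283.89°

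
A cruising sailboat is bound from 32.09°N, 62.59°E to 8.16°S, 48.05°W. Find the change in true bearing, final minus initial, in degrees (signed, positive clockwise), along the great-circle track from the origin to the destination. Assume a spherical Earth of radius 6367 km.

At departure: θ₁ = atan2(sin Δλ cos φ₂, cos φ₁ sin φ₂ − sin φ₁ cos φ₂ cos Δλ) = 274.02°
At arrival: θ₂ = atan2(sin Δλ cos φ₁, −cos φ₂ sin φ₁ + sin φ₂ cos φ₁ cos Δλ) = 238.62°
Δθ = θ₂ − θ₁ = -35.4°

-35.4°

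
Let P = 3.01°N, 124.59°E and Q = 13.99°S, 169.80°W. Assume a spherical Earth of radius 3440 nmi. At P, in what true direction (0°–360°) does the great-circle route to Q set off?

N = sin Δλ·cos φ₂ = +0.8837;  D = cos φ₁ sin φ₂ − sin φ₁ cos φ₂ cos Δλ = -0.2625
initial course = atan2(N, D) = 106.54°

106.5°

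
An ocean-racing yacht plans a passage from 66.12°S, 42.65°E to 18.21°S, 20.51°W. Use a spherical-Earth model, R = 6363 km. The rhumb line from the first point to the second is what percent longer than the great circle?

2.7%

Great circle: σ = 1.0935 rad → d_gc = Rσ = 6958.0 km
Rhumb: Δφ = +0.8362, Δλ = -1.1023, Δψ = +1.2304, q = Δφ/Δψ = 0.6796 → d_rh = R√(Δφ²+q²Δλ²) = 7143.8 km
Excess = (7143.8 − 6958.0) / 6958.0 = 185.8 / 6958.0 = 2.67% ≈ 2.7%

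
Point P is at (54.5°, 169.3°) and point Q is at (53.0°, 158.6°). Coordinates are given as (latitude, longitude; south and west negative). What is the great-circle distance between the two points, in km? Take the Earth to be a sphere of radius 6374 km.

723 km

Haversine: a = sin²(Δφ/2)+cos φ₁ cos φ₂ sin²(Δλ/2) = 0.00321;  σ = 2·atan2(√a,√(1−a))
σ = 6.495° → d = Rσ = 6374·0.11337 = 723 km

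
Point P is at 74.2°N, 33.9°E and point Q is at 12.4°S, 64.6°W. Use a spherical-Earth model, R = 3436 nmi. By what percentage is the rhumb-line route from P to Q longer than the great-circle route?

Great circle: σ = 1.8193 rad → d_gc = Rσ = 6251.0 nmi
Rhumb: Δφ = -1.5115, Δλ = -1.7191, Δψ = -2.1931, q = Δφ/Δψ = 0.6892 → d_rh = R√(Δφ²+q²Δλ²) = 6598.8 nmi
Excess = (6598.8 − 6251.0) / 6251.0 = 347.8 / 6251.0 = 5.56% ≈ 5.6%

5.6%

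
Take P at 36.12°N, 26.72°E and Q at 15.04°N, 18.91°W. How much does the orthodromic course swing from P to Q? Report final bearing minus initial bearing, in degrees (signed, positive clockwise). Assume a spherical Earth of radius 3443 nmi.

Initial bearing θ₁ = atan2(sin Δλ cos φ₂, cos φ₁ sin φ₂ − sin φ₁ cos φ₂ cos Δλ) = 254.73°
Final bearing θ₂ = (initial bearing from the destination back to the start) + 180° = 233.79°
Δθ = θ₂ − θ₁ = -20.9°

-20.9°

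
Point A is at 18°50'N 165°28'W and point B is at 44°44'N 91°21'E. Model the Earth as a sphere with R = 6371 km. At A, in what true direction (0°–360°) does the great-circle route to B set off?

316.1°

N = sin Δλ·cos φ₂ = -0.6917;  D = cos φ₁ sin φ₂ − sin φ₁ cos φ₂ cos Δλ = +0.7184
initial course = atan2(N, D) = 316.09°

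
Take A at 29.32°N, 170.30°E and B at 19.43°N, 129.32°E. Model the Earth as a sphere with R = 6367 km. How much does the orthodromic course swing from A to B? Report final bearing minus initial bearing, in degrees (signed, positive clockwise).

-17.6°

Initial bearing θ₁ = atan2(sin Δλ cos φ₂, cos φ₁ sin φ₂ − sin φ₁ cos φ₂ cos Δλ) = 264.59°
Final bearing θ₂ = (initial bearing from the destination back to the start) + 180° = 246.99°
Δθ = θ₂ − θ₁ = -17.6°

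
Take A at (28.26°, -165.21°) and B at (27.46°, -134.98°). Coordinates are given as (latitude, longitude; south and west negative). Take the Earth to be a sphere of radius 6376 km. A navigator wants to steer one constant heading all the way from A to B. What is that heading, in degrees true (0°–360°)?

Meridional parts: M(φ₁)=+0.5145, M(φ₂)=+0.4987 → ΔM = -0.0158;  Δλ = +0.5276 rad
tan C = Δλ / ΔM = -33.4072 → C = 91.71°

91.7°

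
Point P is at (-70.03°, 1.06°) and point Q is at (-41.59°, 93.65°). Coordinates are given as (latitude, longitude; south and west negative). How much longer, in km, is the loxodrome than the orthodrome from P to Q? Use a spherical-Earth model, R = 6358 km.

Great circle: cos σ = sin φ₁ sin φ₂ + cos φ₁ cos φ₂ cos Δλ,  σ = 0.9118 rad → d_gc = 5797.1 km
Rhumb line: Δψ = +0.9374, q = Δφ/Δψ = 0.5295, d_rh = R√(Δφ²+q²Δλ²) = 6289.8 km
Excess = 6289.8 − 5797.1 = 492.7 ≈ 493 km

493 km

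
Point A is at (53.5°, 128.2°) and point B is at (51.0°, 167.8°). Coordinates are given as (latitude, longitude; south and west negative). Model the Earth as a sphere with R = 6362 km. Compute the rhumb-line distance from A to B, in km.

2705 km

Δψ = ln[tan(π/4+φ₂/2)/tan(π/4+φ₁/2)] = -0.0713;  Δφ = -0.0436 rad,  Δλ = +0.6912 rad
q = Δφ/Δψ = 0.6120
d = R·√(Δφ² + q²Δλ²) = 6362·0.42523 = 2705 km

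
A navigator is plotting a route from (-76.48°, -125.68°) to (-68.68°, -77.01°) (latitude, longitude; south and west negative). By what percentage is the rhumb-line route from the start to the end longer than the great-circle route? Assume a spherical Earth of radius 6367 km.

2.8%

Great circle: σ = 0.2770 rad → d_gc = Rσ = 1763.6 km
Rhumb: Δφ = +0.1361, Δλ = +0.8495, Δψ = +0.4625, q = Δφ/Δψ = 0.2944 → d_rh = R√(Δφ²+q²Δλ²) = 1812.8 km
Excess = (1812.8 − 1763.6) / 1763.6 = 49.2 / 1763.6 = 2.79% ≈ 2.8%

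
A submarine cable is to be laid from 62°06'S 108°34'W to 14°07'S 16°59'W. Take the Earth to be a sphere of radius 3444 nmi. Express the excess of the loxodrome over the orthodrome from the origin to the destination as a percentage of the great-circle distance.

5.3%

Great circle: σ = 1.3664 rad → d_gc = Rσ = 4705.8 nmi
Rhumb: Δφ = +0.8375, Δλ = +1.5984, Δψ = +1.1438, q = Δφ/Δψ = 0.7322 → d_rh = R√(Δφ²+q²Δλ²) = 4956.3 nmi
Excess = (4956.3 − 4705.8) / 4705.8 = 250.5 / 4705.8 = 5.32% ≈ 5.3%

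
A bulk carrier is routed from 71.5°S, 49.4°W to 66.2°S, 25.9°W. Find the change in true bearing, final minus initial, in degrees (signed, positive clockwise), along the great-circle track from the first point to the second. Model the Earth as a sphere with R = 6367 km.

-22.0°

At departure: θ₁ = atan2(sin Δλ cos φ₂, cos φ₁ sin φ₂ − sin φ₁ cos φ₂ cos Δλ) = 69.35°
At arrival: θ₂ = atan2(sin Δλ cos φ₁, −cos φ₂ sin φ₁ + sin φ₂ cos φ₁ cos Δλ) = 47.37°
Δθ = θ₂ − θ₁ = -22.0°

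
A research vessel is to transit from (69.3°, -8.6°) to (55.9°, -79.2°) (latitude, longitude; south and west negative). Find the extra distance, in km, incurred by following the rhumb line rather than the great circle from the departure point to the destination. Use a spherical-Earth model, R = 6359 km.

193 km

Great circle: cos σ = sin φ₁ sin φ₂ + cos φ₁ cos φ₂ cos Δλ,  σ = 0.5727 rad → d_gc = 3641.94 km
Rhumb line: Δψ = -0.5183, q = Δφ/Δψ = 0.4512, d_rh = R√(Δφ²+q²Δλ²) = 3835.43 km
Excess = 3835.43 − 3641.94 = 193.49 ≈ 193 km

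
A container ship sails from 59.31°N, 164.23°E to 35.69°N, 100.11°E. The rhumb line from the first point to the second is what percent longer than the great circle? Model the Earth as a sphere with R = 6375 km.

3.1%

Great circle: σ = 0.8194 rad → d_gc = Rσ = 5224.0 km
Rhumb: Δφ = -0.4122, Δλ = -1.1191, Δψ = -0.6255, q = Δφ/Δψ = 0.6590 → d_rh = R√(Δφ²+q²Δλ²) = 5386.5 km
Excess = (5386.5 − 5224.0) / 5224.0 = 162.5 / 5224.0 = 3.11% ≈ 3.1%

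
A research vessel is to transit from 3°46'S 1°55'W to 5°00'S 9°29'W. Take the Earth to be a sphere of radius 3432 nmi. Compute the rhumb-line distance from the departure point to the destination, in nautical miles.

458 nmi

Rhumb course C = atan2(Δλ, Δψ) with Δψ = ln[tan(π/4+φ₂/2)/tan(π/4+φ₁/2)] = -0.0216, Δλ = -0.1321 → C = 260.72°
d = R·|Δφ| / |cos C| = 3432·0.02153 / 0.16134 = 458 nmi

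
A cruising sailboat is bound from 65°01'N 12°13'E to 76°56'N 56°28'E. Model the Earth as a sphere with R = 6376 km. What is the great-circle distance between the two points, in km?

Haversine: a = sin²(Δφ/2)+cos φ₁ cos φ₂ sin²(Δλ/2) = 0.02432;  σ = 2·atan2(√a,√(1−a))
σ = 17.944° → d = Rσ = 6376·0.31318 = 1997 km

1997 km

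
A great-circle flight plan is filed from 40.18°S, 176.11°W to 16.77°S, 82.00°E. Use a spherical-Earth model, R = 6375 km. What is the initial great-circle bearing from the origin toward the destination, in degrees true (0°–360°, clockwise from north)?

249.6°

N = sin Δλ·cos φ₂ = -0.9369;  D = cos φ₁ sin φ₂ − sin φ₁ cos φ₂ cos Δλ = -0.3477
initial course = atan2(N, D) = 249.64°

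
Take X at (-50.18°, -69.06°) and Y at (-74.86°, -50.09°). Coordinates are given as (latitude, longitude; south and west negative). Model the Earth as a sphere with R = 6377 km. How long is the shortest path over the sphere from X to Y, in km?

2882 km

Haversine: a = sin²(Δφ/2)+cos φ₁ cos φ₂ sin²(Δλ/2) = 0.05021;  σ = 2·atan2(√a,√(1−a))
σ = 25.898° → d = Rσ = 6377·0.45201 = 2882 km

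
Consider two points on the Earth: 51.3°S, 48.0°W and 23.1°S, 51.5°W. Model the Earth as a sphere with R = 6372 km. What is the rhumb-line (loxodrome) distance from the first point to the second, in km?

Δψ = ln[tan(π/4+φ₂/2)/tan(π/4+φ₁/2)] = +0.6319;  Δφ = +0.4922 rad,  Δλ = -0.0611 rad
q = Δφ/Δψ = 0.7789
d = R·√(Δφ² + q²Δλ²) = 6372·0.49448 = 3151 km

3151 km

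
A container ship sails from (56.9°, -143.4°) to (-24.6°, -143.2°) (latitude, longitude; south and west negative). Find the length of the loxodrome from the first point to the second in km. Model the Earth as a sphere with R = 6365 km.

9054 km

Rhumb course C = atan2(Δλ, Δψ) with Δψ = ln[tan(π/4+φ₂/2)/tan(π/4+φ₁/2)] = -1.6567, Δλ = +0.0035 → C = 179.88°
d = R·|Δφ| / |cos C| = 6365·1.42244 / 1.00000 = 9054 km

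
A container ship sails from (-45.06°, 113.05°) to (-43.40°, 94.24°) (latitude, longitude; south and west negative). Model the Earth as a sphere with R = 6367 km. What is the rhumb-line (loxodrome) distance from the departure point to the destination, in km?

1509 km

Rhumb course C = atan2(Δλ, Δψ) with Δψ = ln[tan(π/4+φ₂/2)/tan(π/4+φ₁/2)] = +0.0404, Δλ = -0.3283 → C = 277.02°
d = R·|Δφ| / |cos C| = 6367·0.02897 / 0.12225 = 1509 km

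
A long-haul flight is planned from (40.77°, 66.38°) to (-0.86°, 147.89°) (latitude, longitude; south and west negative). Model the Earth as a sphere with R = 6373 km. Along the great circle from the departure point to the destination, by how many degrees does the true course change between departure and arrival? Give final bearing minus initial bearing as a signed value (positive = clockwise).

Initial bearing θ₁ = atan2(sin Δλ cos φ₂, cos φ₁ sin φ₂ − sin φ₁ cos φ₂ cos Δλ) = 96.22°
Final bearing θ₂ = (initial bearing from the destination back to the start) + 180° = 131.15°
Δθ = θ₂ − θ₁ = +34.9°

+34.9°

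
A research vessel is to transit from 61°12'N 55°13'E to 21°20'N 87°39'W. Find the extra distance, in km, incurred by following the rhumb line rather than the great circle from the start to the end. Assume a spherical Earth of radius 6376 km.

Great circle: cos σ = sin φ₁ sin φ₂ + cos φ₁ cos φ₂ cos Δλ,  σ = 1.6098 rad → d_gc = 10263.9 km
Rhumb line: Δψ = -0.9784, q = Δφ/Δψ = 0.7112, d_rh = R√(Δφ²+q²Δλ²) = 12146.0 km
Excess = 12146.0 − 10263.9 = 1882.1 ≈ 1882 km

1882 km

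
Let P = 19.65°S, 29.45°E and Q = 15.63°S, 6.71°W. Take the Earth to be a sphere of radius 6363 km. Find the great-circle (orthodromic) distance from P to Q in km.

3846 km

cos σ = sin φ₁ sin φ₂ + cos φ₁ cos φ₂ cos Δλ
      = sin(-19.65°)sin(-15.63°) + cos(-19.65°)cos(-15.63°)cos(-36.16°) = 0.8228
σ = 34.630° → d = Rσ = 6363·0.60441 = 3846 km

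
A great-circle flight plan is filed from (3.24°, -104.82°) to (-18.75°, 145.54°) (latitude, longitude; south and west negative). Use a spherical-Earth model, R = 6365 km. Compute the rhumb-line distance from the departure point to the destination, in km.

12238 km

Rhumb course C = atan2(Δλ, Δψ) with Δψ = ln[tan(π/4+φ₂/2)/tan(π/4+φ₁/2)] = -0.3898, Δλ = -1.9136 → C = 258.49°
d = R·|Δφ| / |cos C| = 6365·0.38380 / 0.19962 = 12238 km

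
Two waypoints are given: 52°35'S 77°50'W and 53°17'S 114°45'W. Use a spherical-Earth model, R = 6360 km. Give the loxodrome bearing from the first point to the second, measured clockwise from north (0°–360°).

268.2°

Δψ = ln[tan(π/4+φ₂/2)/tan(π/4+φ₁/2)] = -0.0203
Δλ = -0.6443 rad (taken the short way round)
course = atan2(Δλ, Δψ) = 268.20°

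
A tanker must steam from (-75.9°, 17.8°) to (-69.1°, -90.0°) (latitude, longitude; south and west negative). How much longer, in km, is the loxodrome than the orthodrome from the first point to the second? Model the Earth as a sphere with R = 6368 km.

479 km

Great circle: cos σ = sin φ₁ sin φ₂ + cos φ₁ cos φ₂ cos Δλ,  σ = 0.4960 rad → d_gc = 3158.5 km
Rhumb line: Δψ = +0.3997, q = Δφ/Δψ = 0.2969, d_rh = R√(Δφ²+q²Δλ²) = 3637.1 km
Excess = 3637.1 − 3158.5 = 478.6 ≈ 479 km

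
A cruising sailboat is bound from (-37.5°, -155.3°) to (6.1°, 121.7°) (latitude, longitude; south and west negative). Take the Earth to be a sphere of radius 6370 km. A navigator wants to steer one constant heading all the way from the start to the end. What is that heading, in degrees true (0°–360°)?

299.3°

Meridional parts: M(φ₁)=-0.7070, M(φ₂)=+0.1067 → ΔM = +0.8136;  Δλ = -1.4486 rad
tan C = Δλ / ΔM = -1.7805 → C = 299.32°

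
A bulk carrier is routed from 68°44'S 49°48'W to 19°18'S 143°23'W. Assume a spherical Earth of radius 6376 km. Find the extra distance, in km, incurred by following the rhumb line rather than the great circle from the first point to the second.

553 km

Great circle: cos σ = sin φ₁ sin φ₂ + cos φ₁ cos φ₂ cos Δλ,  σ = 1.2801 rad → d_gc = 8162.0 km
Rhumb line: Δψ = +1.3293, q = Δφ/Δψ = 0.6491, d_rh = R√(Δφ²+q²Δλ²) = 8715.1 km
Excess = 8715.1 − 8162.0 = 553.1 ≈ 553 km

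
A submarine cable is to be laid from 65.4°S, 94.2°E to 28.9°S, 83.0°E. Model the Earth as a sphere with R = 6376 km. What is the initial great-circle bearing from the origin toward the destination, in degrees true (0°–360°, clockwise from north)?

θ = atan2( sin Δλ·cos φ₂ ,  cos φ₁ sin φ₂ − sin φ₁ cos φ₂ cos Δλ )
  = atan2(-0.1700, +0.5797) = 343.65°

343.7°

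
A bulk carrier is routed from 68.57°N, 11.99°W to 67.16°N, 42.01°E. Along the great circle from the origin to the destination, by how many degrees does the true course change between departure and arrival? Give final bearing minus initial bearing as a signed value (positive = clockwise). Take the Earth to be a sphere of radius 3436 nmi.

Initial bearing θ₁ = atan2(sin Δλ cos φ₂, cos φ₁ sin φ₂ − sin φ₁ cos φ₂ cos Δλ) = 68.40°
Final bearing θ₂ = (initial bearing from the destination back to the start) + 180° = 118.93°
Δθ = θ₂ − θ₁ = +50.5°

+50.5°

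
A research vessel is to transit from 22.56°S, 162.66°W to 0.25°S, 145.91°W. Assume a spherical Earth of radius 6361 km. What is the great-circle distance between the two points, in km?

3067 km

cos σ = sin φ₁ sin φ₂ + cos φ₁ cos φ₂ cos Δλ
      = sin(-22.56°)sin(-0.25°) + cos(-22.56°)cos(-0.25°)cos(16.75°) = 0.8860
σ = 27.630° → d = Rσ = 6361·0.48223 = 3067 km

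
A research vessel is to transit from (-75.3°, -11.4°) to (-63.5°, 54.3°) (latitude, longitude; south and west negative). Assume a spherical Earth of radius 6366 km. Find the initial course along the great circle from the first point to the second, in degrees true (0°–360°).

θ = atan2( sin Δλ·cos φ₂ ,  cos φ₁ sin φ₂ − sin φ₁ cos φ₂ cos Δλ )
  = atan2(+0.4067, -0.0495) = 96.94°

96.9°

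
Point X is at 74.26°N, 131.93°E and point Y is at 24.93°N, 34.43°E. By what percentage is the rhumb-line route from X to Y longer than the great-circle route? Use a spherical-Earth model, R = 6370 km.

Great circle: σ = 1.1879 rad → d_gc = Rσ = 7567.0 km
Rhumb: Δφ = -0.8610, Δλ = -1.7017, Δψ = -1.5293, q = Δφ/Δψ = 0.5630 → d_rh = R√(Δφ²+q²Δλ²) = 8204.8 km
Excess = (8204.8 − 7567.0) / 7567.0 = 637.8 / 7567.0 = 8.43% ≈ 8.4%

8.4%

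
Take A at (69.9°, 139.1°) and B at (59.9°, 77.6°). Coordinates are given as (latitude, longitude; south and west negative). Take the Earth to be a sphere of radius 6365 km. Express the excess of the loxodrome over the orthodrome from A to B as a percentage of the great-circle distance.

4.1%

Great circle: σ = 0.4630 rad → d_gc = Rσ = 2947.3 km
Rhumb: Δφ = -0.1745, Δλ = -1.0734, Δψ = -0.4169, q = Δφ/Δψ = 0.4187 → d_rh = R√(Δφ²+q²Δλ²) = 3068.7 km
Excess = (3068.7 − 2947.3) / 2947.3 = 121.4 / 2947.3 = 4.12% ≈ 4.1%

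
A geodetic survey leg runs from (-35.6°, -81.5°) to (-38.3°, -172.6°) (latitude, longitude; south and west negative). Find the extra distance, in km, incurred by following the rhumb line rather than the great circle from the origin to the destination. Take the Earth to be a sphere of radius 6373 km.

Great circle: cos σ = sin φ₁ sin φ₂ + cos φ₁ cos φ₂ cos Δλ,  σ = 1.2148 rad → d_gc = 7741.8 km
Rhumb line: Δψ = -0.0590, q = Δφ/Δψ = 0.7990, d_rh = R√(Δφ²+q²Δλ²) = 8101.9 km
Excess = 8101.9 − 7741.8 = 360.1 ≈ 360 km

360 km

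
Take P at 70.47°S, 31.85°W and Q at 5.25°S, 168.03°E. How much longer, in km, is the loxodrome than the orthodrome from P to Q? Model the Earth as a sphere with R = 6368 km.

Great circle: cos σ = sin φ₁ sin φ₂ + cos φ₁ cos φ₂ cos Δλ,  σ = 1.7996 rad → d_gc = 11459.9 km
Rhumb line: Δψ = +1.6679, q = Δφ/Δψ = 0.6825, d_rh = R√(Δφ²+q²Δλ²) = 14144.0 km
Excess = 14144.0 − 11459.9 = 2684.1 ≈ 2684 km

2684 km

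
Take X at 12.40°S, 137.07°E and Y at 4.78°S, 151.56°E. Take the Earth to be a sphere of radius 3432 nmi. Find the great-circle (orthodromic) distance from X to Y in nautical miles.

Haversine: a = sin²(Δφ/2)+cos φ₁ cos φ₂ sin²(Δλ/2) = 0.01989;  σ = 2·atan2(√a,√(1−a))
σ = 16.217° → d = Rσ = 3432·0.28304 = 971 nmi

971 nmi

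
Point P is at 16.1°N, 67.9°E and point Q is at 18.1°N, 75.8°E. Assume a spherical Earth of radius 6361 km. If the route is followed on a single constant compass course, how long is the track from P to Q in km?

867 km

Δψ = ln[tan(π/4+φ₂/2)/tan(π/4+φ₁/2)] = +0.0365;  Δφ = +0.0349 rad,  Δλ = +0.1379 rad
q = Δφ/Δψ = 0.9557
d = R·√(Δφ² + q²Δλ²) = 6361·0.13632 = 867 km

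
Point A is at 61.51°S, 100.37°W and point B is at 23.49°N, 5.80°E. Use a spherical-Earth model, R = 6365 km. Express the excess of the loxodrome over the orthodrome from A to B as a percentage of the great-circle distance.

Great circle: σ = 2.0625 rad → d_gc = Rσ = 13128.0 km
Rhumb: Δφ = +1.4835, Δλ = +1.8530, Δψ = +1.7929, q = Δφ/Δψ = 0.8275 → d_rh = R√(Δφ²+q²Δλ²) = 13579.7 km
Excess = (13579.7 − 13128.0) / 13128.0 = 451.7 / 13128.0 = 3.44% ≈ 3.4%

3.4%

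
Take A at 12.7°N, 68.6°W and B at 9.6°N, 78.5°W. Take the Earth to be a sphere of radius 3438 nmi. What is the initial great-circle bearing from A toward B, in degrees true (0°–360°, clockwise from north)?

θ = atan2( sin Δλ·cos φ₂ ,  cos φ₁ sin φ₂ − sin φ₁ cos φ₂ cos Δλ )
  = atan2(-0.1695, -0.0509) = 253.30°

253.3°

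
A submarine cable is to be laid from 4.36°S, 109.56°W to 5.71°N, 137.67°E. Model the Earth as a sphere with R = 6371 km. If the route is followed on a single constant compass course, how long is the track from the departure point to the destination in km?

Rhumb course C = atan2(Δλ, Δψ) with Δψ = ln[tan(π/4+φ₂/2)/tan(π/4+φ₁/2)] = +0.1760, Δλ = -1.9682 → C = 275.11°
d = R·|Δφ| / |cos C| = 6371·0.17575 / 0.08906 = 12572 km

12572 km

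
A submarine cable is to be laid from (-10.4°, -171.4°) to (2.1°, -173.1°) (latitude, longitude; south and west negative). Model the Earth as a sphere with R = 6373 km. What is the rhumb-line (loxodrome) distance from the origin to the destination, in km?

1403 km

Rhumb course C = atan2(Δλ, Δψ) with Δψ = ln[tan(π/4+φ₂/2)/tan(π/4+φ₁/2)] = +0.2192, Δλ = -0.0297 → C = 352.29°
d = R·|Δφ| / |cos C| = 6373·0.21817 / 0.99096 = 1403 km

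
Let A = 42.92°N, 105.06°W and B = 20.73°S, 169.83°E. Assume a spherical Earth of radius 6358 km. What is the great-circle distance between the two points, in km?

11155 km

cos σ = sin φ₁ sin φ₂ + cos φ₁ cos φ₂ cos Δλ
      = sin(42.92°)sin(-20.73°) + cos(42.92°)cos(-20.73°)cos(-85.11°) = -0.1827
σ = 100.525° → d = Rσ = 6358·1.75449 = 11155 km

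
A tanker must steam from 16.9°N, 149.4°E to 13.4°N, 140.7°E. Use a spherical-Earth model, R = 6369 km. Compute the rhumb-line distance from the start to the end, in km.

1011 km

Δψ = ln[tan(π/4+φ₂/2)/tan(π/4+φ₁/2)] = -0.0633;  Δφ = -0.0611 rad,  Δλ = -0.1518 rad
q = Δφ/Δψ = 0.9651
d = R·√(Δφ² + q²Δλ²) = 6369·0.15876 = 1011 km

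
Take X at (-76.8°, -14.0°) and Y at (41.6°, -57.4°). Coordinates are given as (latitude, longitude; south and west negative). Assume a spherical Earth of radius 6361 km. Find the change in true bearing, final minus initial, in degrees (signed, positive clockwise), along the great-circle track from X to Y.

At departure: θ₁ = atan2(sin Δλ cos φ₂, cos φ₁ sin φ₂ − sin φ₁ cos φ₂ cos Δλ) = 322.95°
At arrival: θ₂ = atan2(sin Δλ cos φ₁, −cos φ₂ sin φ₁ + sin φ₂ cos φ₁ cos Δλ) = 349.40°
Δθ = θ₂ − θ₁ = +26.4°

+26.4°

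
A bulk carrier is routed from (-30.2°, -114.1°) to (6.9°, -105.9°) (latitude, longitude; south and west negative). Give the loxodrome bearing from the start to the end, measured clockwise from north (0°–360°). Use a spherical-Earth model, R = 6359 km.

Δψ = ln[tan(π/4+φ₂/2)/tan(π/4+φ₁/2)] = +0.6741
Δλ = +0.1431 rad (taken the short way round)
course = atan2(Δλ, Δψ) = 11.99°

12.0°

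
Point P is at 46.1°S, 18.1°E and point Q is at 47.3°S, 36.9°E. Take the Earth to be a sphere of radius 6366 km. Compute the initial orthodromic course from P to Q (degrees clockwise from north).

N = sin Δλ·cos φ₂ = +0.2185;  D = cos φ₁ sin φ₂ − sin φ₁ cos φ₂ cos Δλ = -0.0470
initial course = atan2(N, D) = 102.14°

102.1°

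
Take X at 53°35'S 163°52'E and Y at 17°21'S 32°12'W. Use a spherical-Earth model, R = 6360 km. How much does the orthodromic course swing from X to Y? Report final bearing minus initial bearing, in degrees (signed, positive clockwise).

-154.0°

At departure: θ₁ = atan2(sin Δλ cos φ₂, cos φ₁ sin φ₂ − sin φ₁ cos φ₂ cos Δλ) = 163.90°
At arrival: θ₂ = atan2(sin Δλ cos φ₁, −cos φ₂ sin φ₁ + sin φ₂ cos φ₁ cos Δλ) = 9.93°
Δθ = θ₂ − θ₁ = -154.0°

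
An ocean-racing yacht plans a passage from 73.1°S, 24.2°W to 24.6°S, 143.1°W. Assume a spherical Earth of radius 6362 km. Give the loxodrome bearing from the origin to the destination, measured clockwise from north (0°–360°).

Δψ = ln[tan(π/4+φ₂/2)/tan(π/4+φ₁/2)] = +1.4636
Δλ = -2.0752 rad (taken the short way round)
course = atan2(Δλ, Δψ) = 305.19°

305.2°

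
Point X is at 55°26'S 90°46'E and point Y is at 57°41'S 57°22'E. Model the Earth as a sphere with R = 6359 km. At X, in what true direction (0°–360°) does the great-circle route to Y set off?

θ = atan2( sin Δλ·cos φ₂ ,  cos φ₁ sin φ₂ − sin φ₁ cos φ₂ cos Δλ )
  = atan2(-0.2943, -0.1120) = 249.17°

249.2°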